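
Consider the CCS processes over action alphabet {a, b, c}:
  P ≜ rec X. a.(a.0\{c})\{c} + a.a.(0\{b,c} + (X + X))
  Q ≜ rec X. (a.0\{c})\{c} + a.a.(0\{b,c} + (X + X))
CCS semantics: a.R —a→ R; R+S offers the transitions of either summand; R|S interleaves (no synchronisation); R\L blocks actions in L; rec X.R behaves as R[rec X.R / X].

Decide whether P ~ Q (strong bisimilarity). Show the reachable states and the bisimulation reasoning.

LTS(P): 5 reachable states
  p0 = rec X. a.(a.0\{c})\{c} + a.a.(0\{b,c} + (X + X)) has moves =a=> p1, =a=> p2
  p1 = (a.0\{c})\{c} has moves =a=> p3
  p2 = a.(0\{b,c} + ((rec X. a.(a.0\{c})\{c} + a.a.(0\{b,c} + (X + X))) + (rec X. a.(a.0\{c})\{c} + a.a.(0\{b,c} + (X + X))))) has moves =a=> p4
  p3 = 0\{c}\{c} has moves ∅
  p4 = 0\{b,c} + ((rec X. a.(a.0\{c})\{c} + a.a.(0\{b,c} + (X + X))) + (rec X. a.(a.0\{c})\{c} + a.a.(0\{b,c} + (X + X)))) has moves =a=> p1, =a=> p2
LTS(Q): 4 reachable states
  q0 = rec X. (a.0\{c})\{c} + a.a.(0\{b,c} + (X + X)) has moves =a=> q1, =a=> q2
  q1 = 0\{c}\{c} has moves ∅
  q2 = a.(0\{b,c} + ((rec X. (a.0\{c})\{c} + a.a.(0\{b,c} + (X + X))) + (rec X. (a.0\{c})\{c} + a.a.(0\{b,c} + (X + X))))) has moves =a=> q3
  q3 = 0\{b,c} + ((rec X. (a.0\{c})\{c} + a.a.(0\{b,c} + (X + X))) + (rec X. (a.0\{c})\{c} + a.a.(0\{b,c} + (X + X)))) has moves =a=> q1, =a=> q2
Partition-refinement fixed point:
  B0 = {p0, p4}
  B1 = {p2}
  B2 = {p1}
  B3 = {p3, q1}
  B4 = {q0, q3}
  B5 = {q2}
p0 ∈ B0, q0 ∈ B4 → different blocks

not bisimilar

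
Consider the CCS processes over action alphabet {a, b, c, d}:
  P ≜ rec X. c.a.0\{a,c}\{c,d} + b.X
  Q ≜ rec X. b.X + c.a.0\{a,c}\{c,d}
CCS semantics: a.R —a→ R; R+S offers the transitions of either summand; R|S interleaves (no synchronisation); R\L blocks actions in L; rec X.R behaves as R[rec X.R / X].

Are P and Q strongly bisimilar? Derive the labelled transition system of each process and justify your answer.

P's transition system — 3 states:
  p0 = rec X. c.a.0\{a,c}\{c,d} + b.X | =b=> p0, =c=> p1
  p1 = a.0\{a,c}\{c,d} | =a=> p2
  p2 = 0\{a,c}\{c,d} | ∅
Q's transition system — 3 states:
  q0 = rec X. b.X + c.a.0\{a,c}\{c,d} | =b=> q0, =c=> q1
  q1 = a.0\{a,c}\{c,d} | =a=> q2
  q2 = 0\{a,c}\{c,d} | ∅
Coarsest stable partition (strong bisimilarity classes):
  B0 = {p0, q0}
  B1 = {p1, q1}
  B2 = {p2, q2}
p0 ∈ B0, q0 ∈ B0 → same block

P ~ Q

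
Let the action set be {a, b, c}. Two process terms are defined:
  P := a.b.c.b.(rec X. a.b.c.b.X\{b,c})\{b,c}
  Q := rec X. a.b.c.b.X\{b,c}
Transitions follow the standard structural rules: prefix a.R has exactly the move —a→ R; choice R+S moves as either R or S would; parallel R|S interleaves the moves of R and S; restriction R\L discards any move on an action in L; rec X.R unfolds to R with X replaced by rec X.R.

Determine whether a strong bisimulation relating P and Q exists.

P ~ Q

LTS(P): 6 reachable states
  u0 = a.b.c.b.(rec X. a.b.c.b.X\{b,c})\{b,c} | ··a··> u1
  u1 = b.c.b.(rec X. a.b.c.b.X\{b,c})\{b,c} | ··b··> u2
  u2 = c.b.(rec X. a.b.c.b.X\{b,c})\{b,c} | ··c··> u3
  u3 = b.(rec X. a.b.c.b.X\{b,c})\{b,c} | ··b··> u4
  u4 = (rec X. a.b.c.b.X\{b,c})\{b,c} | ··a··> u5
  u5 = (b.c.b.(rec X. a.b.c.b.X\{b,c})\{b,c})\{b,c} | ·
LTS(Q): 6 reachable states
  v0 = rec X. a.b.c.b.X\{b,c} | ··a··> v1
  v1 = b.c.b.(rec X. a.b.c.b.X\{b,c})\{b,c} | ··b··> v2
  v2 = c.b.(rec X. a.b.c.b.X\{b,c})\{b,c} | ··c··> v3
  v3 = b.(rec X. a.b.c.b.X\{b,c})\{b,c} | ··b··> v4
  v4 = (rec X. a.b.c.b.X\{b,c})\{b,c} | ··a··> v5
  v5 = (b.c.b.(rec X. a.b.c.b.X\{b,c})\{b,c})\{b,c} | ·
Partition-refinement fixed point:
  B0 = {u0, v0}
  B1 = {u1, v1}
  B2 = {u2, v2}
  B3 = {u3, v3}
  B4 = {u4, v4}
  B5 = {u5, v5}
u0 ∈ B0, v0 ∈ B0 → same block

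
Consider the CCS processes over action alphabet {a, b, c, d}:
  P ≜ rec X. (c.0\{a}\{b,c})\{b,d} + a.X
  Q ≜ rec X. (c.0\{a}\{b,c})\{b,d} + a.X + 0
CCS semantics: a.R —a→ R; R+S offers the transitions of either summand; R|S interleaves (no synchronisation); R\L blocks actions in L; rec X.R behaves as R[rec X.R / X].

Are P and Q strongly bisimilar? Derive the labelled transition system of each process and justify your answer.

LTS(P): 2 reachable states
  u0 = rec X. (c.0\{a}\{b,c})\{b,d} + a.X has moves —a→ u0, —c→ u1
  u1 = 0\{a}\{b,c}\{b,d} has moves (no moves)
LTS(Q): 2 reachable states
  v0 = rec X. (c.0\{a}\{b,c})\{b,d} + a.X + 0 has moves —a→ v0, —c→ v1
  v1 = 0\{a}\{b,c}\{b,d} has moves (no moves)
Partition-refinement fixed point:
  B0 = {u0, v0}
  B1 = {u1, v1}
u0 ∈ B0, v0 ∈ B0 → same block

YES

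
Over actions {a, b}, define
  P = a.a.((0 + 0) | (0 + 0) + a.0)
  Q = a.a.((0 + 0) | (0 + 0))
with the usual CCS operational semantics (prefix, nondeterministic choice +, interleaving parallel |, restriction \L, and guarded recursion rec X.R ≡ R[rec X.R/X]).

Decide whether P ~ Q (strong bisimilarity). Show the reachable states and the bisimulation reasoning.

LTS(P): 4 reachable states
  m0 = a.a.((0 + 0) | (0 + 0) + a.0) :: —a→ m1
  m1 = a.((0 + 0) | (0 + 0) + a.0) :: —a→ m2
  m2 = (0 + 0) | (0 + 0) + a.0 :: —a→ m3
  m3 = 0 :: stopped
LTS(Q): 3 reachable states
  n0 = a.a.((0 + 0) | (0 + 0)) :: —a→ n1
  n1 = a.((0 + 0) | (0 + 0)) :: —a→ n2
  n2 = (0 + 0) | (0 + 0) :: stopped
Coarsest stable partition (strong bisimilarity classes):
  B0 = {m0}
  B1 = {m1, n0}
  B2 = {m2, n1}
  B3 = {m3, n2}
m0 ∈ B0, n0 ∈ B1 → different blocks

NO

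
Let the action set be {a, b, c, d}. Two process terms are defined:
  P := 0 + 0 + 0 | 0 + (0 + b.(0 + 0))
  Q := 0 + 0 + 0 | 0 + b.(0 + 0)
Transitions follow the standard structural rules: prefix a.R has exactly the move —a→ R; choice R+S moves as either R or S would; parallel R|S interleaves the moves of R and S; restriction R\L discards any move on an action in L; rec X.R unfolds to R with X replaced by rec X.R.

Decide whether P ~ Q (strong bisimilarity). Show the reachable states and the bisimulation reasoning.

bisimilar

P's transition system — 2 states:
  s0 = 0 + 0 + 0 | 0 + (0 + b.(0 + 0)) :: ··b··> s1
  s1 = 0 + 0 :: stopped
Q's transition system — 2 states:
  t0 = 0 + 0 + 0 | 0 + b.(0 + 0) :: ··b··> t1
  t1 = 0 + 0 :: stopped
Bisimilarity quotient blocks:
  B0 = {s0, t0}
  B1 = {s1, t1}
s0 ∈ B0, t0 ∈ B0 → same block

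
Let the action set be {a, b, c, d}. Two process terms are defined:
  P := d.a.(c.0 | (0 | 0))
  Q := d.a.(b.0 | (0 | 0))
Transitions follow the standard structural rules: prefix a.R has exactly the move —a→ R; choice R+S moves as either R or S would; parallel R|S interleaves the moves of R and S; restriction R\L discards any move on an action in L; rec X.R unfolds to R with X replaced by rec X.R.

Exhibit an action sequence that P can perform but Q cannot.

P's transition system — 4 states:
  m0 = d.a.(c.0 | (0 | 0)) has moves -d-> m1
  m1 = a.(c.0 | (0 | 0)) has moves -a-> m2
  m2 = c.0 | (0 | 0) has moves -c-> m3
  m3 = 0 | (0 | 0) has moves stopped
Q's transition system — 4 states:
  n0 = d.a.(b.0 | (0 | 0)) has moves -d-> n1
  n1 = a.(b.0 | (0 | 0)) has moves -a-> n2
  n2 = b.0 | (0 | 0) has moves -b-> n3
  n3 = 0 | (0 | 0) has moves stopped
Executing dac from P (initial set {m0}):
  [1] d ⇒ {m1}
  [2] a ⇒ {m2}
  [3] c ⇒ {m3}
  — P admits the full trace.
Executing dac from Q (initial set {n0}):
  [1] d ⇒ {n1}
  [2] a ⇒ {n2}
  [3] c ⇒ ∅  — Q cannot continue

dac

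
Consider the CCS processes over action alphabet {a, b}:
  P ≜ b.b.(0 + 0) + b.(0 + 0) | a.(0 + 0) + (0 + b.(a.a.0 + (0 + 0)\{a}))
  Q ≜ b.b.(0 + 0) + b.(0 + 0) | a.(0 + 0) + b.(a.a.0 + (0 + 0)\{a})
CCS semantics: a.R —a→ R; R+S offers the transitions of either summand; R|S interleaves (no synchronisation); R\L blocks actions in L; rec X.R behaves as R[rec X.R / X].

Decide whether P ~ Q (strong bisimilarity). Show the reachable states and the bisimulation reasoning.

Reachable graph of P (9 states):
  u0 = b.b.(0 + 0) + b.(0 + 0) | a.(0 + 0) + (0 + b.(a.a.0 + (0 + 0)\{a})) :: ··a··> u1, ··b··> u2, ··b··> u3, ··b··> u4
  u1 = b.(0 + 0) | (0 + 0) :: ··b··> u5
  u2 = (0 + 0) | a.(0 + 0) :: ··a··> u5
  u3 = a.a.0 + (0 + 0)\{a} :: ··a··> u6
  u4 = b.(0 + 0) :: ··b··> u7
  u5 = (0 + 0) | (0 + 0) :: stopped
  u6 = a.0 :: ··a··> u8
  u7 = 0 + 0 :: stopped
  u8 = 0 :: stopped
Reachable graph of Q (9 states):
  v0 = b.b.(0 + 0) + b.(0 + 0) | a.(0 + 0) + b.(a.a.0 + (0 + 0)\{a}) :: ··a··> v1, ··b··> v2, ··b··> v3, ··b··> v4
  v1 = b.(0 + 0) | (0 + 0) :: ··b··> v5
  v2 = (0 + 0) | a.(0 + 0) :: ··a··> v5
  v3 = a.a.0 + (0 + 0)\{a} :: ··a··> v6
  v4 = b.(0 + 0) :: ··b··> v7
  v5 = (0 + 0) | (0 + 0) :: stopped
  v6 = a.0 :: ··a··> v8
  v7 = 0 + 0 :: stopped
  v8 = 0 :: stopped
Partition-refinement fixed point:
  B0 = {u0, v0}
  B1 = {u3, v3}
  B2 = {u2, u6, v2, v6}
  B3 = {u5, u7, u8, v5, v7, v8}
  B4 = {u1, u4, v1, v4}
u0 ∈ B0, v0 ∈ B0 → same block

YES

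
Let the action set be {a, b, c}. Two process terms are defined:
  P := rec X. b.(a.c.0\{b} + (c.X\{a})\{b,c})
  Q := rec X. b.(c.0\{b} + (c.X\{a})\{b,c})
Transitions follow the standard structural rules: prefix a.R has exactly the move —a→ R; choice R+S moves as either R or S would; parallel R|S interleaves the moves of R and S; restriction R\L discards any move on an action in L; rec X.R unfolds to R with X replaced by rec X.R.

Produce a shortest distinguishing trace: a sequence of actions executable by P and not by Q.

ba

Reachable graph of P (4 states):
  p0 = rec X. b.(a.c.0\{b} + (c.X\{a})\{b,c}) has moves --b--▸ p1
  p1 = a.c.0\{b} + (c.(rec X. b.(a.c.0\{b} + (c.X\{a})\{b,c}))\{a})\{b,c} has moves --a--▸ p2
  p2 = c.0\{b} has moves --c--▸ p3
  p3 = 0\{b} has moves stopped
Reachable graph of Q (3 states):
  q0 = rec X. b.(c.0\{b} + (c.X\{a})\{b,c}) has moves --b--▸ q1
  q1 = c.0\{b} + (c.(rec X. b.(c.0\{b} + (c.X\{a})\{b,c}))\{a})\{b,c} has moves --c--▸ q2
  q2 = 0\{b} has moves stopped
Executing ba from P (initial set {p0}):
  [1] b ⇒ {p1}
  [2] a ⇒ {p2}
  — P admits the full trace.
Executing ba from Q (initial set {q0}):
  [1] b ⇒ {q1}
  [2] a ⇒ ∅  — Q cannot continue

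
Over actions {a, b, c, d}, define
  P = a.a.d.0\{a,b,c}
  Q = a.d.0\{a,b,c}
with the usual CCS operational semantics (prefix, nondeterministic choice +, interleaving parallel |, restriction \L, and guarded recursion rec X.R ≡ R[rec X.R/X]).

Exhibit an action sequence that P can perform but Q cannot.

P's transition system — 4 states:
  u0 = a.a.d.0\{a,b,c} ⊢ ··a··> u1
  u1 = a.d.0\{a,b,c} ⊢ ··a··> u2
  u2 = d.0\{a,b,c} ⊢ ··d··> u3
  u3 = 0\{a,b,c} ⊢ deadlocked
Q's transition system — 3 states:
  v0 = a.d.0\{a,b,c} ⊢ ··a··> v1
  v1 = d.0\{a,b,c} ⊢ ··d··> v2
  v2 = 0\{a,b,c} ⊢ deadlocked
Trace ⟨aa⟩ through P, begin at {u0}:
  after a @ step 1: {u1}
  after a @ step 2: {u2}
  — P admits the full trace.
Trace ⟨aa⟩ through Q, begin at {v0}:
  after a @ step 1: {v1}
  after a @ step 2: ∅  — Q cannot continue

aa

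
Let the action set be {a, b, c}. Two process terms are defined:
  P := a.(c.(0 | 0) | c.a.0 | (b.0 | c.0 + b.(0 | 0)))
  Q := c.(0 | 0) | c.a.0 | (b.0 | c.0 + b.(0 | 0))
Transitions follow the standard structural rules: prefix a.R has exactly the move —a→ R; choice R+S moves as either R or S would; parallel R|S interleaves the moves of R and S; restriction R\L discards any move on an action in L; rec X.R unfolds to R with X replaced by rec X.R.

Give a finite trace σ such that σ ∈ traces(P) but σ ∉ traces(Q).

P's transition system — 25 states:
  s0 = a.(c.(0 | 0) | c.a.0 | (b.0 | c.0 + b.(0 | 0))) has moves ··a··> s1
  s1 = c.(0 | 0) | c.a.0 | (b.0 | c.0 + b.(0 | 0)) has moves ··b··> s2, ··b··> s3, ··c··> s4, ··c··> s5, ··c··> s6
  s2 = c.(0 | 0) | c.a.0 | (0 | 0) has moves ··c··> s7, ··c··> s8
  s3 = c.(0 | 0) | c.a.0 | (0 | c.0) has moves ··c··> s10, ··c··> s2, ··c··> s9
  s4 = 0 | 0 | c.a.0 | (b.0 | c.0 + b.(0 | 0)) has moves ··b··> s7, ··b··> s9, ··c··> s11, ··c··> s12
  s5 = c.(0 | 0) | a.0 | (b.0 | c.0 + b.(0 | 0)) has moves ··a··> s13, ··b··> s10, ··b··> s8, ··c··> s11, ··c··> s14
  s6 = c.(0 | 0) | c.a.0 | (b.0 | 0) has moves ··b··> s2, ··c··> s12, ··c··> s14
  s7 = 0 | 0 | c.a.0 | (0 | 0) has moves ··c··> s15
  s8 = c.(0 | 0) | a.0 | (0 | 0) has moves ··a··> s16, ··c··> s15
  s9 = 0 | 0 | c.a.0 | (0 | c.0) has moves ··c··> s17, ··c··> s7
  s10 = c.(0 | 0) | a.0 | (0 | c.0) has moves ··a··> s18, ··c··> s17, ··c··> s8
  s11 = 0 | 0 | a.0 | (b.0 | c.0 + b.(0 | 0)) has moves ··a··> s19, ··b··> s15, ··b··> s17, ··c··> s20
  s12 = 0 | 0 | c.a.0 | (b.0 | 0) has moves ··b··> s7, ··c··> s20
  s13 = c.(0 | 0) | 0 | (b.0 | c.0 + b.(0 | 0)) has moves ··b··> s16, ··b··> s18, ··c··> s19, ··c··> s21
  s14 = c.(0 | 0) | a.0 | (b.0 | 0) has moves ··a··> s21, ··b··> s8, ··c··> s20
  s15 = 0 | 0 | a.0 | (0 | 0) has moves ··a··> s22
  s16 = c.(0 | 0) | 0 | (0 | 0) has moves ··c··> s22
  s17 = 0 | 0 | a.0 | (0 | c.0) has moves ··a··> s23, ··c··> s15
  s18 = c.(0 | 0) | 0 | (0 | c.0) has moves ··c··> s16, ··c··> s23
  s19 = 0 | 0 | 0 | (b.0 | c.0 + b.(0 | 0)) has moves ··b··> s22, ··b··> s23, ··c··> s24
  s20 = 0 | 0 | a.0 | (b.0 | 0) has moves ··a··> s24, ··b··> s15
  s21 = c.(0 | 0) | 0 | (b.0 | 0) has moves ··b··> s16, ··c··> s24
  s22 = 0 | 0 | 0 | (0 | 0) has moves ∅
  s23 = 0 | 0 | 0 | (0 | c.0) has moves ··c··> s22
  s24 = 0 | 0 | 0 | (b.0 | 0) has moves ··b··> s22
Q's transition system — 24 states:
  t0 = c.(0 | 0) | c.a.0 | (b.0 | c.0 + b.(0 | 0)) has moves ··b··> t1, ··b··> t2, ··c··> t3, ··c··> t4, ··c··> t5
  t1 = c.(0 | 0) | c.a.0 | (0 | 0) has moves ··c··> t6, ··c··> t7
  t2 = c.(0 | 0) | c.a.0 | (0 | c.0) has moves ··c··> t1, ··c··> t8, ··c··> t9
  t3 = 0 | 0 | c.a.0 | (b.0 | c.0 + b.(0 | 0)) has moves ··b··> t6, ··b··> t8, ··c··> t10, ··c··> t11
  t4 = c.(0 | 0) | a.0 | (b.0 | c.0 + b.(0 | 0)) has moves ··a··> t12, ··b··> t7, ··b··> t9, ··c··> t10, ··c··> t13
  t5 = c.(0 | 0) | c.a.0 | (b.0 | 0) has moves ··b··> t1, ··c··> t11, ··c··> t13
  t6 = 0 | 0 | c.a.0 | (0 | 0) has moves ··c··> t14
  t7 = c.(0 | 0) | a.0 | (0 | 0) has moves ··a··> t15, ··c··> t14
  t8 = 0 | 0 | c.a.0 | (0 | c.0) has moves ··c··> t16, ··c··> t6
  t9 = c.(0 | 0) | a.0 | (0 | c.0) has moves ··a··> t17, ··c··> t16, ··c··> t7
  t10 = 0 | 0 | a.0 | (b.0 | c.0 + b.(0 | 0)) has moves ··a··> t18, ··b··> t14, ··b··> t16, ··c··> t19
  t11 = 0 | 0 | c.a.0 | (b.0 | 0) has moves ··b··> t6, ··c··> t19
  t12 = c.(0 | 0) | 0 | (b.0 | c.0 + b.(0 | 0)) has moves ··b··> t15, ··b··> t17, ··c··> t18, ··c··> t20
  t13 = c.(0 | 0) | a.0 | (b.0 | 0) has moves ··a··> t20, ··b··> t7, ··c··> t19
  t14 = 0 | 0 | a.0 | (0 | 0) has moves ··a··> t21
  t15 = c.(0 | 0) | 0 | (0 | 0) has moves ··c··> t21
  t16 = 0 | 0 | a.0 | (0 | c.0) has moves ··a··> t22, ··c··> t14
  t17 = c.(0 | 0) | 0 | (0 | c.0) has moves ··c··> t15, ··c··> t22
  t18 = 0 | 0 | 0 | (b.0 | c.0 + b.(0 | 0)) has moves ··b··> t21, ··b··> t22, ··c··> t23
  t19 = 0 | 0 | a.0 | (b.0 | 0) has moves ··a··> t23, ··b··> t14
  t20 = c.(0 | 0) | 0 | (b.0 | 0) has moves ··b··> t15, ··c··> t23
  t21 = 0 | 0 | 0 | (0 | 0) has moves ∅
  t22 = 0 | 0 | 0 | (0 | c.0) has moves ··c··> t21
  t23 = 0 | 0 | 0 | (b.0 | 0) has moves ··b··> t21
Run σ = ⟨a⟩ on P: start {s0}
  step 1 (a): {s1}
  — P admits the full trace.
Run σ = ⟨a⟩ on Q: start {t0}
  step 1 (a): ∅  — Q cannot continue

a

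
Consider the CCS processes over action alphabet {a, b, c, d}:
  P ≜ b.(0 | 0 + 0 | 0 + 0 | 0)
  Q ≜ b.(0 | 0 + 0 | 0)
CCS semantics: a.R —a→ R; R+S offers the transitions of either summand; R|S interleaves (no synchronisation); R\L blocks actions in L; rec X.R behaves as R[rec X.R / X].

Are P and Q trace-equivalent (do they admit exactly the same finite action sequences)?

YES

LTS(P): 2 reachable states
  p0 = b.(0 | 0 + 0 | 0 + 0 | 0) :: —b→ p1
  p1 = 0 | 0 + 0 | 0 + 0 | 0 :: (no moves)
LTS(Q): 2 reachable states
  q0 = b.(0 | 0 + 0 | 0) :: —b→ q1
  q1 = 0 | 0 + 0 | 0 :: (no moves)
Bisimilarity quotient blocks:
  B0 = {p0, q0}
  B1 = {p1, q1}
p0 ∈ B0, q0 ∈ B0 → same block
Bisimilar ⇒ trace-equivalent.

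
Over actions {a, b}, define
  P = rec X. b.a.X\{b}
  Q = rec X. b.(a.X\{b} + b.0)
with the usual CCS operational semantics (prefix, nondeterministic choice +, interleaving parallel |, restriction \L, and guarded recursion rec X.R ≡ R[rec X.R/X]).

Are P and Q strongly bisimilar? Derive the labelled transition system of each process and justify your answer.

Reachable graph of P (3 states):
  u0 = rec X. b.a.X\{b} | -b-> u1
  u1 = a.(rec X. b.a.X\{b})\{b} | -a-> u2
  u2 = (rec X. b.a.X\{b})\{b} | deadlocked
Reachable graph of Q (4 states):
  v0 = rec X. b.(a.X\{b} + b.0) | -b-> v1
  v1 = a.(rec X. b.(a.X\{b} + b.0))\{b} + b.0 | -a-> v2, -b-> v3
  v2 = (rec X. b.(a.X\{b} + b.0))\{b} | deadlocked
  v3 = 0 | deadlocked
Partition-refinement fixed point:
  B0 = {u0}
  B1 = {u1}
  B2 = {u2, v2, v3}
  B3 = {v0}
  B4 = {v1}
u0 ∈ B0, v0 ∈ B3 → different blocks

P ≁ Q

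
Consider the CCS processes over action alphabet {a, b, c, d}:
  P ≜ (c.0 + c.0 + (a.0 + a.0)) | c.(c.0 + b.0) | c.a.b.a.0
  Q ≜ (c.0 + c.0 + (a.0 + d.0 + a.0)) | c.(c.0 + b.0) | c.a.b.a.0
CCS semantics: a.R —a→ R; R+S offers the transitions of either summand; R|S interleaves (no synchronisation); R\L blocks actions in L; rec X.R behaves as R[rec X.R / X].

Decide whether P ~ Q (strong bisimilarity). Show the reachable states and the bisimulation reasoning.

Reachable graph of P (30 states):
  p0 = (c.0 + c.0 + (a.0 + a.0)) | c.(c.0 + b.0) | c.a.b.a.0 → —a→ p1, —c→ p1, —c→ p2, —c→ p3
  p1 = 0 | c.(c.0 + b.0) | c.a.b.a.0 → —c→ p4, —c→ p5
  p2 = (c.0 + c.0 + (a.0 + a.0)) | (c.0 + b.0) | c.a.b.a.0 → —a→ p4, —b→ p6, —c→ p4, —c→ p6, —c→ p7
  p3 = (c.0 + c.0 + (a.0 + a.0)) | c.(c.0 + b.0) | a.b.a.0 → —a→ p5, —a→ p8, —c→ p5, —c→ p7
  p4 = 0 | (c.0 + b.0) | c.a.b.a.0 → —b→ p9, —c→ p10, —c→ p9
  p5 = 0 | c.(c.0 + b.0) | a.b.a.0 → —a→ p11, —c→ p10
  p6 = (c.0 + c.0 + (a.0 + a.0)) | 0 | c.a.b.a.0 → —a→ p9, —c→ p12, —c→ p9
  p7 = (c.0 + c.0 + (a.0 + a.0)) | (c.0 + b.0) | a.b.a.0 → —a→ p10, —a→ p13, —b→ p12, —c→ p10, —c→ p12
  p8 = (c.0 + c.0 + (a.0 + a.0)) | c.(c.0 + b.0) | b.a.0 → —a→ p11, —b→ p14, —c→ p11, —c→ p13
  p9 = 0 | 0 | c.a.b.a.0 → —c→ p15
  p10 = 0 | (c.0 + b.0) | a.b.a.0 → —a→ p16, —b→ p15, —c→ p15
  p11 = 0 | c.(c.0 + b.0) | b.a.0 → —b→ p17, —c→ p16
  p12 = (c.0 + c.0 + (a.0 + a.0)) | 0 | a.b.a.0 → —a→ p15, —a→ p18, —c→ p15
  p13 = (c.0 + c.0 + (a.0 + a.0)) | (c.0 + b.0) | b.a.0 → —a→ p16, —b→ p18, —b→ p19, —c→ p16, —c→ p18
  p14 = (c.0 + c.0 + (a.0 + a.0)) | c.(c.0 + b.0) | a.0 → —a→ p17, —a→ p20, —c→ p17, —c→ p19
  p15 = 0 | 0 | a.b.a.0 → —a→ p21
  p16 = 0 | (c.0 + b.0) | b.a.0 → —b→ p21, —b→ p22, —c→ p21
  p17 = 0 | c.(c.0 + b.0) | a.0 → —a→ p23, —c→ p22
  p18 = (c.0 + c.0 + (a.0 + a.0)) | 0 | b.a.0 → —a→ p21, —b→ p24, —c→ p21
  p19 = (c.0 + c.0 + (a.0 + a.0)) | (c.0 + b.0) | a.0 → —a→ p22, —a→ p25, —b→ p24, —c→ p22, —c→ p24
  p20 = (c.0 + c.0 + (a.0 + a.0)) | c.(c.0 + b.0) | 0 → —a→ p23, —c→ p23, —c→ p25
  p21 = 0 | 0 | b.a.0 → —b→ p26
  p22 = 0 | (c.0 + b.0) | a.0 → —a→ p27, —b→ p26, —c→ p26
  p23 = 0 | c.(c.0 + b.0) | 0 → —c→ p27
  p24 = (c.0 + c.0 + (a.0 + a.0)) | 0 | a.0 → —a→ p26, —a→ p28, —c→ p26
  p25 = (c.0 + c.0 + (a.0 + a.0)) | (c.0 + b.0) | 0 → —a→ p27, —b→ p28, —c→ p27, —c→ p28
  p26 = 0 | 0 | a.0 → —a→ p29
  p27 = 0 | (c.0 + b.0) | 0 → —b→ p29, —c→ p29
  p28 = (c.0 + c.0 + (a.0 + a.0)) | 0 | 0 → —a→ p29, —c→ p29
  p29 = 0 | 0 | 0 → (no moves)
Reachable graph of Q (30 states):
  q0 = (c.0 + c.0 + (a.0 + d.0 + a.0)) | c.(c.0 + b.0) | c.a.b.a.0 → —a→ q1, —c→ q1, —c→ q2, —c→ q3, —d→ q1
  q1 = 0 | c.(c.0 + b.0) | c.a.b.a.0 → —c→ q4, —c→ q5
  q2 = (c.0 + c.0 + (a.0 + d.0 + a.0)) | (c.0 + b.0) | c.a.b.a.0 → —a→ q4, —b→ q6, —c→ q4, —c→ q6, —c→ q7, —d→ q4
  q3 = (c.0 + c.0 + (a.0 + d.0 + a.0)) | c.(c.0 + b.0) | a.b.a.0 → —a→ q5, —a→ q8, —c→ q5, —c→ q7, —d→ q5
  q4 = 0 | (c.0 + b.0) | c.a.b.a.0 → —b→ q9, —c→ q10, —c→ q9
  q5 = 0 | c.(c.0 + b.0) | a.b.a.0 → —a→ q11, —c→ q10
  q6 = (c.0 + c.0 + (a.0 + d.0 + a.0)) | 0 | c.a.b.a.0 → —a→ q9, —c→ q12, —c→ q9, —d→ q9
  q7 = (c.0 + c.0 + (a.0 + d.0 + a.0)) | (c.0 + b.0) | a.b.a.0 → —a→ q10, —a→ q13, —b→ q12, —c→ q10, —c→ q12, —d→ q10
  q8 = (c.0 + c.0 + (a.0 + d.0 + a.0)) | c.(c.0 + b.0) | b.a.0 → —a→ q11, —b→ q14, —c→ q11, —c→ q13, —d→ q11
  q9 = 0 | 0 | c.a.b.a.0 → —c→ q15
  q10 = 0 | (c.0 + b.0) | a.b.a.0 → —a→ q16, —b→ q15, —c→ q15
  q11 = 0 | c.(c.0 + b.0) | b.a.0 → —b→ q17, —c→ q16
  q12 = (c.0 + c.0 + (a.0 + d.0 + a.0)) | 0 | a.b.a.0 → —a→ q15, —a→ q18, —c→ q15, —d→ q15
  q13 = (c.0 + c.0 + (a.0 + d.0 + a.0)) | (c.0 + b.0) | b.a.0 → —a→ q16, —b→ q18, —b→ q19, —c→ q16, —c→ q18, —d→ q16
  q14 = (c.0 + c.0 + (a.0 + d.0 + a.0)) | c.(c.0 + b.0) | a.0 → —a→ q17, —a→ q20, —c→ q17, —c→ q19, —d→ q17
  q15 = 0 | 0 | a.b.a.0 → —a→ q21
  q16 = 0 | (c.0 + b.0) | b.a.0 → —b→ q21, —b→ q22, —c→ q21
  q17 = 0 | c.(c.0 + b.0) | a.0 → —a→ q23, —c→ q22
  q18 = (c.0 + c.0 + (a.0 + d.0 + a.0)) | 0 | b.a.0 → —a→ q21, —b→ q24, —c→ q21, —d→ q21
  q19 = (c.0 + c.0 + (a.0 + d.0 + a.0)) | (c.0 + b.0) | a.0 → —a→ q22, —a→ q25, —b→ q24, —c→ q22, —c→ q24, —d→ q22
  q20 = (c.0 + c.0 + (a.0 + d.0 + a.0)) | c.(c.0 + b.0) | 0 → —a→ q23, —c→ q23, —c→ q25, —d→ q23
  q21 = 0 | 0 | b.a.0 → —b→ q26
  q22 = 0 | (c.0 + b.0) | a.0 → —a→ q27, —b→ q26, —c→ q26
  q23 = 0 | c.(c.0 + b.0) | 0 → —c→ q27
  q24 = (c.0 + c.0 + (a.0 + d.0 + a.0)) | 0 | a.0 → —a→ q26, —a→ q28, —c→ q26, —d→ q26
  q25 = (c.0 + c.0 + (a.0 + d.0 + a.0)) | (c.0 + b.0) | 0 → —a→ q27, —b→ q28, —c→ q27, —c→ q28, —d→ q27
  q26 = 0 | 0 | a.0 → —a→ q29
  q27 = 0 | (c.0 + b.0) | 0 → —b→ q29, —c→ q29
  q28 = (c.0 + c.0 + (a.0 + d.0 + a.0)) | 0 | 0 → —a→ q29, —c→ q29, —d→ q29
  q29 = 0 | 0 | 0 → (no moves)
Coarsest stable partition (strong bisimilarity classes):
  B0 = {p0}
  B1 = {p1, q1}
  B2 = {p5, q5}
  B3 = {p11, q11}
  B4 = {p16, q16}
  B5 = {p22, q22}
  B6 = {p26, q26}
  B7 = {p29, q29}
  B8 = {p27, q27}
  B9 = {p21, q21}
  B10 = {p17, q17}
  B11 = {p23, q23}
  B12 = {p10, q10}
  B13 = {p15, q15}
  B14 = {p4, q4}
  B15 = {p9, q9}
  B16 = {p3}
  B17 = {p8}
  B18 = {p13}
  B19 = {p19}
  B20 = {p24}
  B21 = {p28}
  B22 = {p25}
  B23 = {p18}
  B24 = {p14}
  B25 = {p20}
  B26 = {p7}
  B27 = {p12}
  B28 = {p2}
  B29 = {p6}
  B30 = {q0}
  B31 = {q3}
  B32 = {q8}
  B33 = {q13}
  B34 = {q19}
  B35 = {q24}
  B36 = {q28}
  B37 = {q25}
  B38 = {q18}
  B39 = {q14}
  B40 = {q20}
  B41 = {q7}
  B42 = {q12}
  B43 = {q2}
  B44 = {q6}
p0 ∈ B0, q0 ∈ B30 → different blocks

P ≁ Q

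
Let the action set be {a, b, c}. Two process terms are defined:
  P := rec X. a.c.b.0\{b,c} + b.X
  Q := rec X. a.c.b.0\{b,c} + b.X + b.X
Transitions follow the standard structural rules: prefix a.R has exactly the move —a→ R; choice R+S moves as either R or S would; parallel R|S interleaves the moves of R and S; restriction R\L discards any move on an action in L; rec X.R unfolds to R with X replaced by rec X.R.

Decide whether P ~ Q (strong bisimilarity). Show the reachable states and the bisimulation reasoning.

LTS(P): 4 reachable states
  p0 = rec X. a.c.b.0\{b,c} + b.X has moves ··a··> p1, ··b··> p0
  p1 = c.b.0\{b,c} has moves ··c··> p2
  p2 = b.0\{b,c} has moves ··b··> p3
  p3 = 0\{b,c} has moves ∅
LTS(Q): 4 reachable states
  q0 = rec X. a.c.b.0\{b,c} + b.X + b.X has moves ··a··> q1, ··b··> q0
  q1 = c.b.0\{b,c} has moves ··c··> q2
  q2 = b.0\{b,c} has moves ··b··> q3
  q3 = 0\{b,c} has moves ∅
Coarsest stable partition (strong bisimilarity classes):
  B0 = {p0, q0}
  B1 = {p1, q1}
  B2 = {p2, q2}
  B3 = {p3, q3}
p0 ∈ B0, q0 ∈ B0 → same block

P ~ Q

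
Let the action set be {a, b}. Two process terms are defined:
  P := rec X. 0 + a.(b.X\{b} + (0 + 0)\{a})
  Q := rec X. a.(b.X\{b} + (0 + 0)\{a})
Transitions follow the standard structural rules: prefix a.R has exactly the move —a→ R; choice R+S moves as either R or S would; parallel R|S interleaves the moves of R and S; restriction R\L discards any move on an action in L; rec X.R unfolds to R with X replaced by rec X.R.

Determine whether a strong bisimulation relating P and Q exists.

bisimilar

LTS(P): 4 reachable states
  m0 = rec X. 0 + a.(b.X\{b} + (0 + 0)\{a}) → --a--▸ m1
  m1 = b.(rec X. 0 + a.(b.X\{b} + (0 + 0)\{a}))\{b} + (0 + 0)\{a} → --b--▸ m2
  m2 = (rec X. 0 + a.(b.X\{b} + (0 + 0)\{a}))\{b} → --a--▸ m3
  m3 = (b.(rec X. 0 + a.(b.X\{b} + (0 + 0)\{a}))\{b} + (0 + 0)\{a})\{b} → deadlocked
LTS(Q): 4 reachable states
  n0 = rec X. a.(b.X\{b} + (0 + 0)\{a}) → --a--▸ n1
  n1 = b.(rec X. a.(b.X\{b} + (0 + 0)\{a}))\{b} + (0 + 0)\{a} → --b--▸ n2
  n2 = (rec X. a.(b.X\{b} + (0 + 0)\{a}))\{b} → --a--▸ n3
  n3 = (b.(rec X. a.(b.X\{b} + (0 + 0)\{a}))\{b} + (0 + 0)\{a})\{b} → deadlocked
Bisimilarity quotient blocks:
  B0 = {m0, n0}
  B1 = {m1, n1}
  B2 = {m2, n2}
  B3 = {m3, n3}
m0 ∈ B0, n0 ∈ B0 → same block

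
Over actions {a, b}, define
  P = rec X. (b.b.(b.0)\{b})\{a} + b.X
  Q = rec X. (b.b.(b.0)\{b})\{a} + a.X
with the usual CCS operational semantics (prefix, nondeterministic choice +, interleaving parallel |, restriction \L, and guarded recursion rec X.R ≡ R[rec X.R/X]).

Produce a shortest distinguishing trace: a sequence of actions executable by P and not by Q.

bbb

LTS(P): 3 reachable states
  u0 = rec X. (b.b.(b.0)\{b})\{a} + b.X has moves --b--▸ u0, --b--▸ u1
  u1 = (b.(b.0)\{b})\{a} has moves --b--▸ u2
  u2 = (b.0)\{b}\{a} has moves stopped
LTS(Q): 3 reachable states
  v0 = rec X. (b.b.(b.0)\{b})\{a} + a.X has moves --a--▸ v0, --b--▸ v1
  v1 = (b.(b.0)\{b})\{a} has moves --b--▸ v2
  v2 = (b.0)\{b}\{a} has moves stopped
Trace ⟨bbb⟩ through P, begin at {u0}:
  step 1 (b): {u0, u1}
  step 2 (b): {u0, u1, u2}
  step 3 (b): {u0, u1, u2}
  ✓ P
Trace ⟨bbb⟩ through Q, begin at {v0}:
  step 1 (b): {v1}
  step 2 (b): {v2}
  step 3 (b): ∅ (Q stuck)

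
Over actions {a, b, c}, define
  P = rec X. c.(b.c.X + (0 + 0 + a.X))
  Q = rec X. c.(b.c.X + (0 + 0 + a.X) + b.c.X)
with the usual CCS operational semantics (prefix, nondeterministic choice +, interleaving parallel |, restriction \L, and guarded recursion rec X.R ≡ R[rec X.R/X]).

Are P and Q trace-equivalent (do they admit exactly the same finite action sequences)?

YES

Reachable graph of P (3 states):
  p0 = rec X. c.(b.c.X + (0 + 0 + a.X)) has moves -c-> p1
  p1 = b.c.(rec X. c.(b.c.X + (0 + 0 + a.X))) + (0 + 0 + a.(rec X. c.(b.c.X + (0 + 0 + a.X)))) has moves -a-> p0, -b-> p2
  p2 = c.(rec X. c.(b.c.X + (0 + 0 + a.X))) has moves -c-> p0
Reachable graph of Q (3 states):
  q0 = rec X. c.(b.c.X + (0 + 0 + a.X) + b.c.X) has moves -c-> q1
  q1 = b.c.(rec X. c.(b.c.X + (0 + 0 + a.X) + b.c.X)) + (0 + 0 + a.(rec X. c.(b.c.X + (0 + 0 + a.X) + b.c.X))) + b.c.(rec X. c.(b.c.X + (0 + 0 + a.X) + b.c.X)) has moves -a-> q0, -b-> q2
  q2 = c.(rec X. c.(b.c.X + (0 + 0 + a.X) + b.c.X)) has moves -c-> q0
Bisimilarity quotient blocks:
  B0 = {p0, q0}
  B1 = {p1, q1}
  B2 = {p2, q2}
p0 ∈ B0, q0 ∈ B0 → same block
Bisimilar ⇒ trace-equivalent.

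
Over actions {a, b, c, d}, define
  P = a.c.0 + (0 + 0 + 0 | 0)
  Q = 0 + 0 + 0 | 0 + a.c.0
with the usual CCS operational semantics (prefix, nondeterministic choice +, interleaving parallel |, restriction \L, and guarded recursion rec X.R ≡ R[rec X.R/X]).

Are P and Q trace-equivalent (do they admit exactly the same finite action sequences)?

traces(P) = traces(Q)

Reachable graph of P (3 states):
  m0 = a.c.0 + (0 + 0 + 0 | 0) | ··a··> m1
  m1 = c.0 | ··c··> m2
  m2 = 0 | stopped
Reachable graph of Q (3 states):
  n0 = 0 + 0 + 0 | 0 + a.c.0 | ··a··> n1
  n1 = c.0 | ··c··> n2
  n2 = 0 | stopped
Coarsest stable partition (strong bisimilarity classes):
  B0 = {m0, n0}
  B1 = {m1, n1}
  B2 = {m2, n2}
m0 ∈ B0, n0 ∈ B0 → same block
Bisimilar ⇒ trace-equivalent.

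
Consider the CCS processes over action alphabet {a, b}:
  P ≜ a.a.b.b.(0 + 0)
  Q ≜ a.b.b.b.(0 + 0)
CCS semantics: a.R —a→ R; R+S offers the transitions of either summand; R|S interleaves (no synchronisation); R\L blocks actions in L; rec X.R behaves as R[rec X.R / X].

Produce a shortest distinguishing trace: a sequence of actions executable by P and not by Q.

aa

P's transition system — 5 states:
  s0 = a.a.b.b.(0 + 0) has moves -a-> s1
  s1 = a.b.b.(0 + 0) has moves -a-> s2
  s2 = b.b.(0 + 0) has moves -b-> s3
  s3 = b.(0 + 0) has moves -b-> s4
  s4 = 0 + 0 has moves stopped
Q's transition system — 5 states:
  t0 = a.b.b.b.(0 + 0) has moves -a-> t1
  t1 = b.b.b.(0 + 0) has moves -b-> t2
  t2 = b.b.(0 + 0) has moves -b-> t3
  t3 = b.(0 + 0) has moves -b-> t4
  t4 = 0 + 0 has moves stopped
Run σ = ⟨aa⟩ on P: start {s0}
  [1] a ⇒ {s1}
  [2] a ⇒ {s2}
  ✓ P
Run σ = ⟨aa⟩ on Q: start {t0}
  [1] a ⇒ {t1}
  [2] a ⇒ ∅  — Q cannot continue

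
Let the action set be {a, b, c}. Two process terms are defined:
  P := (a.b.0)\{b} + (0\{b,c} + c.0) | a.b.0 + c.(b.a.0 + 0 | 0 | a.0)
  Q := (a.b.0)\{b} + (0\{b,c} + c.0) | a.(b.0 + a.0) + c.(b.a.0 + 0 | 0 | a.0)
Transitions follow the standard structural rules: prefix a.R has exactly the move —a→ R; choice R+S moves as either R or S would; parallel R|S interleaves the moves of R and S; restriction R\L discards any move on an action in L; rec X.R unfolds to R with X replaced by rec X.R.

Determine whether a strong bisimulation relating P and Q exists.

NO

P's transition system — 11 states:
  s0 = (a.b.0)\{b} + (0\{b,c} + c.0) | a.b.0 + c.(b.a.0 + 0 | 0 | a.0) ⊢ ··a··> s1, ··a··> s2, ··c··> s3, ··c··> s4
  s1 = (0\{b,c} + c.0) | b.0 ⊢ ··b··> s5, ··c··> s6
  s2 = (b.0)\{b} ⊢ ∅
  s3 = 0 | a.b.0 ⊢ ··a··> s6
  s4 = b.a.0 + 0 | 0 | a.0 ⊢ ··a··> s7, ··b··> s8
  s5 = (0\{b,c} + c.0) | 0 ⊢ ··c··> s9
  s6 = 0 | b.0 ⊢ ··b··> s9
  s7 = 0 | 0 | 0 ⊢ ∅
  s8 = a.0 ⊢ ··a··> s10
  s9 = 0 | 0 ⊢ ∅
  s10 = 0 ⊢ ∅
Q's transition system — 11 states:
  t0 = (a.b.0)\{b} + (0\{b,c} + c.0) | a.(b.0 + a.0) + c.(b.a.0 + 0 | 0 | a.0) ⊢ ··a··> t1, ··a··> t2, ··c··> t3, ··c··> t4
  t1 = (0\{b,c} + c.0) | (b.0 + a.0) ⊢ ··a··> t5, ··b··> t5, ··c··> t6
  t2 = (b.0)\{b} ⊢ ∅
  t3 = 0 | a.(b.0 + a.0) ⊢ ··a··> t6
  t4 = b.a.0 + 0 | 0 | a.0 ⊢ ··a··> t7, ··b··> t8
  t5 = (0\{b,c} + c.0) | 0 ⊢ ··c··> t9
  t6 = 0 | (b.0 + a.0) ⊢ ··a··> t9, ··b··> t9
  t7 = 0 | 0 | 0 ⊢ ∅
  t8 = a.0 ⊢ ··a··> t10
  t9 = 0 | 0 ⊢ ∅
  t10 = 0 ⊢ ∅
Coarsest stable partition (strong bisimilarity classes):
  B0 = {s0}
  B1 = {s10, s2, s7, s9, t10, t2, t7, t9}
  B2 = {s4, t4}
  B3 = {s8, t8}
  B4 = {s3}
  B5 = {s6}
  B6 = {s1}
  B7 = {s5, t5}
  B8 = {t0}
  B9 = {t1}
  B10 = {t6}
  B11 = {t3}
s0 ∈ B0, t0 ∈ B8 → different blocks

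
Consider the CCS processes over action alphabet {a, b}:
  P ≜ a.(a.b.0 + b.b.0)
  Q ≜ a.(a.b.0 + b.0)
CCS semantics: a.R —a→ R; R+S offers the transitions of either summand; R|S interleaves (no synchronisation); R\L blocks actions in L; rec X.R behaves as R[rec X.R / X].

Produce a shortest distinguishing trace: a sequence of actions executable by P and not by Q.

abb

Reachable graph of P (4 states):
  s0 = a.(a.b.0 + b.b.0) | =a=> s1
  s1 = a.b.0 + b.b.0 | =a=> s2, =b=> s2
  s2 = b.0 | =b=> s3
  s3 = 0 | (no moves)
Reachable graph of Q (4 states):
  t0 = a.(a.b.0 + b.0) | =a=> t1
  t1 = a.b.0 + b.0 | =a=> t2, =b=> t3
  t2 = b.0 | =b=> t3
  t3 = 0 | (no moves)
Run σ = ⟨abb⟩ on P: start {s0}
  after a @ step 1: {s1}
  after b @ step 2: {s2}
  after b @ step 3: {s3}
  ✓ P
Run σ = ⟨abb⟩ on Q: start {t0}
  after a @ step 1: {t1}
  after b @ step 2: {t3}
  after b @ step 3: ∅ (Q stuck)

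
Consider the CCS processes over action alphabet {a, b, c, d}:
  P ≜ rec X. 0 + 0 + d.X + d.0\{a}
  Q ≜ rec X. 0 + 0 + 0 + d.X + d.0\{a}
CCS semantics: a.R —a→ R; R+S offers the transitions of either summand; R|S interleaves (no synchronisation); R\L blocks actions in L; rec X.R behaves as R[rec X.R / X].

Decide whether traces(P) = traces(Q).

YES

LTS(P): 2 reachable states
  s0 = rec X. 0 + 0 + d.X + d.0\{a} has moves ··d··> s0, ··d··> s1
  s1 = 0\{a} has moves deadlocked
LTS(Q): 2 reachable states
  t0 = rec X. 0 + 0 + 0 + d.X + d.0\{a} has moves ··d··> t0, ··d··> t1
  t1 = 0\{a} has moves deadlocked
Partition-refinement fixed point:
  B0 = {s0, t0}
  B1 = {s1, t1}
s0 ∈ B0, t0 ∈ B0 → same block
Bisimilar ⇒ trace-equivalent.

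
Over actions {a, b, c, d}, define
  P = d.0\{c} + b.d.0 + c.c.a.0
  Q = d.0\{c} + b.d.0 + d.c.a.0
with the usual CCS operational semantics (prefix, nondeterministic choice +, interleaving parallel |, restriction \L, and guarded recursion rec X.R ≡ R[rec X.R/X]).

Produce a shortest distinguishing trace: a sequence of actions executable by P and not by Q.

c

LTS(P): 6 reachable states
  m0 = d.0\{c} + b.d.0 + c.c.a.0 ⊢ =b=> m1, =c=> m2, =d=> m3
  m1 = d.0 ⊢ =d=> m4
  m2 = c.a.0 ⊢ =c=> m5
  m3 = 0\{c} ⊢ ·
  m4 = 0 ⊢ ·
  m5 = a.0 ⊢ =a=> m4
LTS(Q): 6 reachable states
  n0 = d.0\{c} + b.d.0 + d.c.a.0 ⊢ =b=> n1, =d=> n2, =d=> n3
  n1 = d.0 ⊢ =d=> n4
  n2 = 0\{c} ⊢ ·
  n3 = c.a.0 ⊢ =c=> n5
  n4 = 0 ⊢ ·
  n5 = a.0 ⊢ =a=> n4
Trace ⟨c⟩ through P, begin at {m0}:
  after c @ step 1: {m2}
  — P admits the full trace.
Trace ⟨c⟩ through Q, begin at {n0}:
  after c @ step 1: ∅  — Q cannot continue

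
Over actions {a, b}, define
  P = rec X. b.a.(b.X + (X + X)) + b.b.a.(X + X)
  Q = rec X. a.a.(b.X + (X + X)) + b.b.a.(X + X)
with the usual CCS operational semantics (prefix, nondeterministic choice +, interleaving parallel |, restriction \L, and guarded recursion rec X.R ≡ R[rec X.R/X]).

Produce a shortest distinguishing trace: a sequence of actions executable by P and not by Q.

P's transition system — 6 states:
  m0 = rec X. b.a.(b.X + (X + X)) + b.b.a.(X + X) | -b-> m1, -b-> m2
  m1 = a.(b.(rec X. b.a.(b.X + (X + X)) + b.b.a.(X + X)) + ((rec X. b.a.(b.X + (X + X)) + b.b.a.(X + X)) + (rec X. b.a.(b.X + (X + X)) + b.b.a.(X + X)))) | -a-> m3
  m2 = b.a.((rec X. b.a.(b.X + (X + X)) + b.b.a.(X + X)) + (rec X. b.a.(b.X + (X + X)) + b.b.a.(X + X))) | -b-> m4
  m3 = b.(rec X. b.a.(b.X + (X + X)) + b.b.a.(X + X)) + ((rec X. b.a.(b.X + (X + X)) + b.b.a.(X + X)) + (rec X. b.a.(b.X + (X + X)) + b.b.a.(X + X))) | -b-> m0, -b-> m1, -b-> m2
  m4 = a.((rec X. b.a.(b.X + (X + X)) + b.b.a.(X + X)) + (rec X. b.a.(b.X + (X + X)) + b.b.a.(X + X))) | -a-> m5
  m5 = (rec X. b.a.(b.X + (X + X)) + b.b.a.(X + X)) + (rec X. b.a.(b.X + (X + X)) + b.b.a.(X + X)) | -b-> m1, -b-> m2
Q's transition system — 6 states:
  n0 = rec X. a.a.(b.X + (X + X)) + b.b.a.(X + X) | -a-> n1, -b-> n2
  n1 = a.(b.(rec X. a.a.(b.X + (X + X)) + b.b.a.(X + X)) + ((rec X. a.a.(b.X + (X + X)) + b.b.a.(X + X)) + (rec X. a.a.(b.X + (X + X)) + b.b.a.(X + X)))) | -a-> n3
  n2 = b.a.((rec X. a.a.(b.X + (X + X)) + b.b.a.(X + X)) + (rec X. a.a.(b.X + (X + X)) + b.b.a.(X + X))) | -b-> n4
  n3 = b.(rec X. a.a.(b.X + (X + X)) + b.b.a.(X + X)) + ((rec X. a.a.(b.X + (X + X)) + b.b.a.(X + X)) + (rec X. a.a.(b.X + (X + X)) + b.b.a.(X + X))) | -a-> n1, -b-> n0, -b-> n2
  n4 = a.((rec X. a.a.(b.X + (X + X)) + b.b.a.(X + X)) + (rec X. a.a.(b.X + (X + X)) + b.b.a.(X + X))) | -a-> n5
  n5 = (rec X. a.a.(b.X + (X + X)) + b.b.a.(X + X)) + (rec X. a.a.(b.X + (X + X)) + b.b.a.(X + X)) | -a-> n1, -b-> n2
Trace ⟨ba⟩ through P, begin at {m0}:
  after b @ step 1: {m1, m2}
  after a @ step 2: {m3}
  P completes σ.
Trace ⟨ba⟩ through Q, begin at {n0}:
  after b @ step 1: {n2}
  after a @ step 2: ∅  — Q cannot continue

ba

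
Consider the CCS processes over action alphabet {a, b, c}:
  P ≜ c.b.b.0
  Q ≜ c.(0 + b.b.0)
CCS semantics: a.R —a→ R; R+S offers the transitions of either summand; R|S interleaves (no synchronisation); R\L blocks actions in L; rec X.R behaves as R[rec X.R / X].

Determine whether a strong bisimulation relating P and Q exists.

P ~ Q

P's transition system — 4 states:
  s0 = c.b.b.0 has moves ··c··> s1
  s1 = b.b.0 has moves ··b··> s2
  s2 = b.0 has moves ··b··> s3
  s3 = 0 has moves ∅
Q's transition system — 4 states:
  t0 = c.(0 + b.b.0) has moves ··c··> t1
  t1 = 0 + b.b.0 has moves ··b··> t2
  t2 = b.0 has moves ··b··> t3
  t3 = 0 has moves ∅
Bisimilarity quotient blocks:
  B0 = {s0, t0}
  B1 = {s1, t1}
  B2 = {s2, t2}
  B3 = {s3, t3}
s0 ∈ B0, t0 ∈ B0 → same block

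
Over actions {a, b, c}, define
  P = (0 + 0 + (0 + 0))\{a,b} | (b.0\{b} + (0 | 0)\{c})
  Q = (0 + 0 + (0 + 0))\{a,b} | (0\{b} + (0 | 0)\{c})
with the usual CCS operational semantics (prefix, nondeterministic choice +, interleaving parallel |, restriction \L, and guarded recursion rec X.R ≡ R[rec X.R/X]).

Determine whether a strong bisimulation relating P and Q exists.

P ≁ Q

Reachable graph of P (2 states):
  p0 = (0 + 0 + (0 + 0))\{a,b} | (b.0\{b} + (0 | 0)\{c}) ⊢ -b-> p1
  p1 = (0 + 0 + (0 + 0))\{a,b} | 0\{b} ⊢ ·
Reachable graph of Q (1 states):
  q0 = (0 + 0 + (0 + 0))\{a,b} | (0\{b} + (0 | 0)\{c}) ⊢ ·
Partition-refinement fixed point:
  B0 = {p0}
  B1 = {p1, q0}
p0 ∈ B0, q0 ∈ B1 → different blocks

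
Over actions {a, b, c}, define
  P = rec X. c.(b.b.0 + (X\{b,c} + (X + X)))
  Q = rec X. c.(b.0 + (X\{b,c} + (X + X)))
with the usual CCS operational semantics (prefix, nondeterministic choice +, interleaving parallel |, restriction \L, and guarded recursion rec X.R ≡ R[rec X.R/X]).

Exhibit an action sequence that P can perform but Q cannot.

Reachable graph of P (4 states):
  m0 = rec X. c.(b.b.0 + (X\{b,c} + (X + X))) :: =c=> m1
  m1 = b.b.0 + ((rec X. c.(b.b.0 + (X\{b,c} + (X + X))))\{b,c} + ((rec X. c.(b.b.0 + (X\{b,c} + (X + X)))) + (rec X. c.(b.b.0 + (X\{b,c} + (X + X)))))) :: =b=> m2, =c=> m1
  m2 = b.0 :: =b=> m3
  m3 = 0 :: ·
Reachable graph of Q (3 states):
  n0 = rec X. c.(b.0 + (X\{b,c} + (X + X))) :: =c=> n1
  n1 = b.0 + ((rec X. c.(b.0 + (X\{b,c} + (X + X))))\{b,c} + ((rec X. c.(b.0 + (X\{b,c} + (X + X)))) + (rec X. c.(b.0 + (X\{b,c} + (X + X)))))) :: =b=> n2, =c=> n1
  n2 = 0 :: ·
Trace ⟨cbb⟩ through P, begin at {m0}:
  step 1 (c): {m1}
  step 2 (b): {m2}
  step 3 (b): {m3}
  P completes σ.
Trace ⟨cbb⟩ through Q, begin at {n0}:
  step 1 (c): {n1}
  step 2 (b): {n2}
  step 3 (b): ∅ (Q stuck)

cbb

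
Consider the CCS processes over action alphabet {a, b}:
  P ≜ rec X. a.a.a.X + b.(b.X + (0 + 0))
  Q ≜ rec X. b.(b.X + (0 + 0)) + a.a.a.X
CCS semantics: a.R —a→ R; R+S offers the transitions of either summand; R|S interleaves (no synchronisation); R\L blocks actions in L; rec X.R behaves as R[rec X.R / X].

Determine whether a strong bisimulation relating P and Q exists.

LTS(P): 4 reachable states
  p0 = rec X. a.a.a.X + b.(b.X + (0 + 0)) ⊢ ··a··> p1, ··b··> p2
  p1 = a.a.(rec X. a.a.a.X + b.(b.X + (0 + 0))) ⊢ ··a··> p3
  p2 = b.(rec X. a.a.a.X + b.(b.X + (0 + 0))) + (0 + 0) ⊢ ··b··> p0
  p3 = a.(rec X. a.a.a.X + b.(b.X + (0 + 0))) ⊢ ··a··> p0
LTS(Q): 4 reachable states
  q0 = rec X. b.(b.X + (0 + 0)) + a.a.a.X ⊢ ··a··> q1, ··b··> q2
  q1 = a.a.(rec X. b.(b.X + (0 + 0)) + a.a.a.X) ⊢ ··a··> q3
  q2 = b.(rec X. b.(b.X + (0 + 0)) + a.a.a.X) + (0 + 0) ⊢ ··b··> q0
  q3 = a.(rec X. b.(b.X + (0 + 0)) + a.a.a.X) ⊢ ··a··> q0
Coarsest stable partition (strong bisimilarity classes):
  B0 = {p0, q0}
  B1 = {p2, q2}
  B2 = {p1, q1}
  B3 = {p3, q3}
p0 ∈ B0, q0 ∈ B0 → same block

bisimilar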